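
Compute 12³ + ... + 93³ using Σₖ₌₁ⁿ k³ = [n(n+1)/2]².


Σₖ₌12^93 k³ = [93·94/2]² − [11·12/2]²
= 19105641 − 4356 = 19101285

Σk³ = 19101285


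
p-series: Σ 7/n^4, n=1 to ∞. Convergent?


p-series test: Σ c/n^p converges if p > 1, diverges if p ≤ 1 (constant c > 0 doesn't affect convergence).
p = 4
4 > 1 → CONVERGES

Converges (p = 4 > 1)


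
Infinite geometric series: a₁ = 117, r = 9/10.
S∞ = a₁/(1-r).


S∞ = a₁/(1-r) = 117/(1 - 9/10)
= 117/(1/10)
= 1170

S∞ = 1170


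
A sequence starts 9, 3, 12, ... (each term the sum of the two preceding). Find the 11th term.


Computing iteratively: 9, 3, 12, 15, 27, 42, 69, 111, 180, 291, 471
a_11 = 471

a_11 = 471


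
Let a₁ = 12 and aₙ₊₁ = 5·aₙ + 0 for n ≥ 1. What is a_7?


Computing step by step:
a_1 = 12
a_2 = 60
a_3 = 300
a_4 = 1500
a_5 = 7500
a_6 = 37500
a_7 = 187500


a_7 = 187500


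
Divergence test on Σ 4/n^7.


lim(n→∞) 4/n^7 = 0
lim aₙ = 0 → nth-term test is INCONCLUSIVE
(Need other tests; this is actually a convergent p-series with p=7 > 1)

Inconclusive (lim aₙ = 0; need another test)


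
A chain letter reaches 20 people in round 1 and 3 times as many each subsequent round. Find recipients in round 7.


aₙ = a₁·r^(n-1)
= 20×3^6
= 20×729
= 14580

a_7 = 14580


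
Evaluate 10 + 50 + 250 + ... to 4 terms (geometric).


Sₙ = 10×(5^4 - 1)/(5 - 1)
= 10×(625 - 1)/4
= 10×624/4
= 1560

S_4 = 1560


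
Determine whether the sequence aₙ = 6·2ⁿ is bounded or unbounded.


aₙ = 6·2ⁿ → as n→∞, aₙ→∞ (since base 2 > 1)
No finite upper bound exists
The sequence is UNBOUNDED

Unbounded (aₙ → ∞ as n → ∞)


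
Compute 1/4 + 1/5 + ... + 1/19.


Σₖ₌4^19 1/k = 1/4 + 1/5 + 1/6 + ... + 1/19
= 133033679/77597520
≈ 1.7144

Sum = 133033679/77597520 ≈ 1.7144


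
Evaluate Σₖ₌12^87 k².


Σₖ₌12^87 k² = Σₖ₌₁^87 k² − Σₖ₌₁^11 k²
= 87·88·175/6 − 11·12·23/6
= 223300 − 506 = 222794

Σk² = 222794


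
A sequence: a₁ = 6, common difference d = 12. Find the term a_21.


aₙ = a₁ + (n-1)d
= 6 + (21-1)×12
= 6 + 240
= 246

a_21 = 246


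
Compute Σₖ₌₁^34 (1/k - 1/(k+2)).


Telescoping with gap 2: two head and two tail terms survive.
= (1 + 1/2) - (1/35 + 1/36)
= 3/2 - 1/35 - 1/36 = 1819/1260

Sum = 1819/1260


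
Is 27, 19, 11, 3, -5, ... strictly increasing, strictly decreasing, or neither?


Differences: -8, -8, -8, -8
All differences < 0 → strictly DECREASING

Monotonically decreasing


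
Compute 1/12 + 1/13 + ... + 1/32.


Σₖ₌12^32 1/k = 1/12 + 1/13 + 1/14 + ... + 1/32
= 149980107719459/144403552893600
≈ 1.0386

Sum = 149980107719459/144403552893600 ≈ 1.0386


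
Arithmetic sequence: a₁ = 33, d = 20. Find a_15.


aₙ = a₁ + (n-1)d
= 33 + (15-1)×20
= 33 + 280
= 313

a_15 = 313


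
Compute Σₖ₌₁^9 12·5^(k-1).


Sₙ = 12×(5^9 - 1)/(5 - 1)
= 12×(1953125 - 1)/4
= 12×1953124/4
= 5859372

S_9 = 5859372


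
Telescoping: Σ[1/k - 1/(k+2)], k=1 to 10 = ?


Telescoping with gap 2: two head and two tail terms survive.
= (1 + 1/2) - (1/11 + 1/12)
= 3/2 - 1/11 - 1/12 = 175/132

Sum = 175/132


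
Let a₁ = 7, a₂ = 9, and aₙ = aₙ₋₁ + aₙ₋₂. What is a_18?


Computing iteratively: 7, 9, 16, 25, 41, 66, 107, 173, 280, 453, 733, 1186, ...
a_18 = 21282

a_18 = 21282


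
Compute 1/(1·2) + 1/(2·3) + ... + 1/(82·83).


1/(k(k+1)) = 1/k - 1/(k+1) (partial fractions)
Telescoping: Σ = 1 - 1/83 = 82/83

Sum = 82/83


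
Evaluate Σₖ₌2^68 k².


Σₖ₌2^68 k² = Σₖ₌₁^68 k² − Σₖ₌₁^1 k²
= 68·69·137/6 − 1·2·3/6
= 107134 − 1 = 107133

Σk² = 107133


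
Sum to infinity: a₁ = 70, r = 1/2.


S∞ = a₁/(1-r) = 70/(1 - 1/2)
= 70/(1/2)
= 140

S∞ = 140


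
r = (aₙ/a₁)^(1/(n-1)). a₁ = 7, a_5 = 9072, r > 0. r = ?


r^(n-1) = aₙ/a₁
r^4 = 9072/7 = 1296
r = 1296^(1/4)
= ±6; taking r > 0 gives r = 6

r = 6


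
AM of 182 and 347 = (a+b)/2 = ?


AM = (182 + 347)/2 = 529/2 = 264.5

AM = 264.5


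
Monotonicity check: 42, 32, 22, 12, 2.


Differences: -10, -10, -10, -10
All differences < 0 → strictly DECREASING

Monotonically decreasing


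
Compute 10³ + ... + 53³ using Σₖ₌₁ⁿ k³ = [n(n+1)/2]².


Σₖ₌10^53 k³ = [53·54/2]² − [9·10/2]²
= 2047761 − 2025 = 2045736

Σk³ = 2045736


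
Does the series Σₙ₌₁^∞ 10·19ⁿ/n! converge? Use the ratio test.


aₙ = 10·19^n/n!
a_{n+1}/aₙ = 19^(n+1)/(n+1)! × n!/19^n  (constant 10 cancels)
= 19/(n+1)
L = lim(n→∞) 19/(n+1) = 0
L < 1 → series CONVERGES

Converges (ratio test: L = 0 < 1)


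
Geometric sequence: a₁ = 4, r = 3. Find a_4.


aₙ = a₁·r^(n-1)
= 4×3^3
= 4×27
= 108

a_4 = 108


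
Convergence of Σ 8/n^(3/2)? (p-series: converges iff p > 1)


p-series test: Σ c/n^p converges if p > 1, diverges if p ≤ 1 (constant c > 0 doesn't affect convergence).
p = 3/2
3/2 > 1 → CONVERGES

Converges (p = 3/2 > 1)


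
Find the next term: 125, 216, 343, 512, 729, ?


Pattern: perfect cubes: n³
Terms: 125, 216, 343, 512, 729
Next term = 1000

Next term = 1000


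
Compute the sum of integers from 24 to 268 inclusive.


Σₖ₌24^268 k = Σₖ₌₁^268 k − Σₖ₌₁^23 k
= 268·269/2 − 23·24/2
= 36046 − 276 = 35770

Σk = 35770


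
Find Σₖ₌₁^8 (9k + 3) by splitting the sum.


Σ(9k+3) = 9·Σk + 3·n
= 9·36 + 3·8
= 324 + 24 = 348

Σ = 348


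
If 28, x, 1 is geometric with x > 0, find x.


GM = √(28×1) = √28 = 5.2915

GM = 5.2915


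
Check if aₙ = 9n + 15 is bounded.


aₙ = 9n + 15 → as n→∞, aₙ→∞
No finite upper bound exists
The sequence is UNBOUNDED

Unbounded (aₙ → ∞ as n → ∞)


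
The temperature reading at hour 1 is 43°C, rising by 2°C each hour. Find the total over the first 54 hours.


aₙ = 43 + (54-1)×2 = 149
Sₙ = n(a₁+aₙ)/2 = 54×(43+149)/2
= 54×192/2 = 5184

S_54 = 5184


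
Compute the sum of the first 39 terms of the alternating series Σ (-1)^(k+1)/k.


S = 1 - 1/2 + 1/3 - 1/4 + 1/5 - 1/6 + 1/7 - 1/8 ± ...
= 0.7058
(Full series converges to +ln(2) ≈ +0.6931)

S_39 = 0.7058


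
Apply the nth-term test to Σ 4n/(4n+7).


lim(n→∞) 4n/(4n+7) = 4/4 = 1  (divide numerator and denominator by n)
lim aₙ = 1 ≠ 0 → series DIVERGES

Diverges (lim aₙ = 1 ≠ 0)


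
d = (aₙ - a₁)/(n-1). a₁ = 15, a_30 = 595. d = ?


d = (aₙ - a₁)/(n-1)
= (595 - 15)/(30-1)
= 580/29 = 20

d = 20


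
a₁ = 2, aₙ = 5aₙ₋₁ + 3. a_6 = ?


Computing step by step:
a_1 = 2
a_2 = 13
a_3 = 68
a_4 = 343
a_5 = 1718
a_6 = 8593


a_6 = 8593


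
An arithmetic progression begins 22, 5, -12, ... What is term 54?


aₙ = a₁ + (n-1)d
= 22 + (54-1)×-17
= 22 - 901
= -879

a_54 = -879


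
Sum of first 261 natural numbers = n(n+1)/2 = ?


n(n+1)/2 = 261×262/2 = 68382/2 = 34191

Σk = 34191


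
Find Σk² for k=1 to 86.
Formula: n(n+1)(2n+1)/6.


n = 86
n(n+1)(2n+1)/6 = 86×87×173/6
= 1294386/6 = 215731

Σk² = 215731


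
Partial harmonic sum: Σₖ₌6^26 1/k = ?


Σₖ₌6^26 1/k = 1/6 + 1/7 + 1/8 + ... + 1/26
= 14019926807/8923714800
≈ 1.5711

Sum = 14019926807/8923714800 ≈ 1.5711


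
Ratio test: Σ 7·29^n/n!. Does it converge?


aₙ = 7·29^n/n!
a_{n+1}/aₙ = 29^(n+1)/(n+1)! × n!/29^n  (constant 7 cancels)
= 29/(n+1)
L = lim(n→∞) 29/(n+1) = 0
L < 1 → series CONVERGES

Converges (ratio test: L = 0 < 1)


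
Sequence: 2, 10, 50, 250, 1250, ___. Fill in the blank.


Pattern: geometric (r=5)
Terms: 2, 10, 50, 250, 1250
Next term = 6250

Next term = 6250


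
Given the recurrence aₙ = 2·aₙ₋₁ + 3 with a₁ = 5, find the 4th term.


Computing step by step:
a_1 = 5
a_2 = 13
a_3 = 29
a_4 = 61


a_4 = 61


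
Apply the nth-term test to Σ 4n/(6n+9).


lim(n→∞) 4n/(6n+9) = 4/6 = 2/3  (divide numerator and denominator by n)
lim aₙ = 2/3 ≠ 0 → series DIVERGES

Diverges (lim aₙ = 2/3 ≠ 0)


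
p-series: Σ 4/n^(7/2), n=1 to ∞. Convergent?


p-series test: Σ c/n^p converges if p > 1, diverges if p ≤ 1 (constant c > 0 doesn't affect convergence).
p = 7/2
7/2 > 1 → CONVERGES

Converges (p = 7/2 > 1)


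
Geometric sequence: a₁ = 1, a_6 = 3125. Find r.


r^(n-1) = aₙ/a₁
r^5 = 3125/1 = 3125
r = 3125^(1/5)
= 5

r = 5


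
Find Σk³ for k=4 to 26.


Σₖ₌4^26 k³ = [26·27/2]² − [3·4/2]²
= 123201 − 36 = 123165

Σk³ = 123165


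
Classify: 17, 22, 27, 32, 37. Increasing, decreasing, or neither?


Differences: 5, 5, 5, 5
All differences > 0 → strictly INCREASING

Monotonically increasing


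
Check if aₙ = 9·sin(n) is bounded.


For all n, -1 ≤ sin(n) ≤ 1, so -9 ≤ 9·sin(n) ≤ 9
Lower bound: -9, Upper bound: 9
The sequence IS bounded

Bounded (-9 ≤ aₙ ≤ 9)


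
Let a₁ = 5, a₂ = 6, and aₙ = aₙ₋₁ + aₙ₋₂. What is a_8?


Computing iteratively: 5, 6, 11, 17, 28, 45, 73, 118
a_8 = 118

a_8 = 118


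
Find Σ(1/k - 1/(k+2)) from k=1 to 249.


Telescoping with gap 2: two head and two tail terms survive.
= (1 + 1/2) - (1/250 + 1/251)
= 3/2 - 1/250 - 1/251 = 46812/31375

Sum = 46812/31375


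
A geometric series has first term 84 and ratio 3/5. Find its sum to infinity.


S∞ = a₁/(1-r) = 84/(1 - 3/5)
= 84/(2/5)
= 210

S∞ = 210


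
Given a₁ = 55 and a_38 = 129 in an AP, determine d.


d = (aₙ - a₁)/(n-1)
= (129 - 55)/(38-1)
= 74/37 = 2

d = 2


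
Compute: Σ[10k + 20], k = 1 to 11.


Σ(10k+20) = 10·Σk + 20·n
= 10·66 + 20·11
= 660 + 220 = 880

Σ = 880


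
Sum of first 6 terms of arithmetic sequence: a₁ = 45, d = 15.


aₙ = 45 + (6-1)×15 = 120
Sₙ = n(a₁+aₙ)/2 = 6×(45+120)/2
= 6×165/2 = 495

S_6 = 495


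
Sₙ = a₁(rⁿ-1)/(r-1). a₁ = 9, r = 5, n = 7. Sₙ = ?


Sₙ = 9×(5^7 - 1)/(5 - 1)
= 9×(78125 - 1)/4
= 9×78124/4
= 175779

S_7 = 175779


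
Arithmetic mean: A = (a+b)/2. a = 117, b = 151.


AM = (117 + 151)/2 = 268/2 = 134

AM = 134


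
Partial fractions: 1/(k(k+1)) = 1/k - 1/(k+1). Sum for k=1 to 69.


1/(k(k+1)) = 1/k - 1/(k+1) (partial fractions)
Telescoping: Σ = 1 - 1/70 = 69/70

Sum = 69/70


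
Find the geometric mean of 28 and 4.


GM = √(28×4) = √112 = 10.583

GM = 10.583


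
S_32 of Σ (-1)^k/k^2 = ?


S = -1 + 1/4 - 1/9 + 1/16 - 1/25 + 1/36 - 1/49 + 1/64 ± ...
= -0.822
(Full series converges to -π²/12 ≈ -0.8225)

S_32 = -0.822


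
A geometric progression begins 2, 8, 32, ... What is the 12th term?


aₙ = a₁·r^(n-1)
= 2×4^11
= 2×4194304
= 8388608

a_12 = 8388608


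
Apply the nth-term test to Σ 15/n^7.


lim(n→∞) 15/n^7 = 0
lim aₙ = 0 → nth-term test is INCONCLUSIVE
(Need other tests; this is actually a convergent p-series with p=7 > 1)

Inconclusive (lim aₙ = 0; need another test)


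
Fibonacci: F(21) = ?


Fibonacci sequence: 1, 1, 2, 3, 5, 8, 13, 21, 34, 55, 89, ...
F(21) = 10946

F(21) = 10946


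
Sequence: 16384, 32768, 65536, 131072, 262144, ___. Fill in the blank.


Pattern: powers of 2: 2ⁿ
Terms: 16384, 32768, 65536, 131072, 262144
Next term = 524288

Next term = 524288


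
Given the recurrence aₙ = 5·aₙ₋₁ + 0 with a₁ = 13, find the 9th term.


Computing step by step:
a_1 = 13
a_2 = 65
a_3 = 325
a_4 = 1625
a_5 = 8125
a_6 = 40625
a_7 = 203125
a_8 = 1015625
a_9 = 5078125


a_9 = 5078125


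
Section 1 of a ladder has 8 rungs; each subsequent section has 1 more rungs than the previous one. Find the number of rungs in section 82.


aₙ = a₁ + (n-1)d
= 8 + (82-1)×1
= 8 + 81
= 89

a_82 = 89


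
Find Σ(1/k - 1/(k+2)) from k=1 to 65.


Telescoping with gap 2: two head and two tail terms survive.
= (1 + 1/2) - (1/66 + 1/67)
= 3/2 - 1/66 - 1/67 = 3250/2211

Sum = 3250/2211


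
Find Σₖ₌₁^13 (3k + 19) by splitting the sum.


Σ(3k+19) = 3·Σk + 19·n
= 3·91 + 19·13
= 273 + 247 = 520

Σ = 520


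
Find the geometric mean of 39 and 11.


GM = √(39×11) = √429 = 20.7123

GM = 20.7123


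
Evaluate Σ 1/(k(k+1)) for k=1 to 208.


1/(k(k+1)) = 1/k - 1/(k+1) (partial fractions)
Telescoping: Σ = 1 - 1/209 = 208/209

Sum = 208/209


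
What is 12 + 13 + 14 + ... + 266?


Σₖ₌12^266 k = Σₖ₌₁^266 k − Σₖ₌₁^11 k
= 266·267/2 − 11·12/2
= 35511 − 66 = 35445

Σk = 35445


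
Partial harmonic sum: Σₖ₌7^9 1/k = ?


Σₖ₌7^9 1/k = 1/7 + 1/8 + 1/9
= 191/504
≈ 0.379

Sum = 191/504 ≈ 0.379


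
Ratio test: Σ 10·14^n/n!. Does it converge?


aₙ = 10·14^n/n!
a_{n+1}/aₙ = 14^(n+1)/(n+1)! × n!/14^n  (constant 10 cancels)
= 14/(n+1)
L = lim(n→∞) 14/(n+1) = 0
L < 1 → series CONVERGES

Converges (ratio test: L = 0 < 1)


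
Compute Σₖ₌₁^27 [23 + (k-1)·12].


aₙ = 23 + (27-1)×12 = 335
Sₙ = n(a₁+aₙ)/2 = 27×(23+335)/2
= 27×358/2 = 4833

S_27 = 4833


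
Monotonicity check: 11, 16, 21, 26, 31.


Differences: 5, 5, 5, 5
All differences > 0 → strictly INCREASING

Monotonically increasing


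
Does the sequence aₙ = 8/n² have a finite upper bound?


a₁ = 8, a₂ = 8/4, a₃ = 8/9, ...
0 < aₙ ≤ 8 for all n ≥ 1
The sequence IS bounded

Bounded (0 < aₙ ≤ 8)


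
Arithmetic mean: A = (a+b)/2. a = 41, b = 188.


AM = (41 + 188)/2 = 229/2 = 114.5

AM = 114.5


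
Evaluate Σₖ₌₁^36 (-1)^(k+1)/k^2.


S = 1 - 1/4 + 1/9 - 1/16 + 1/25 - 1/36 + 1/49 - 1/64 ± ...
= 0.8221
(Full series converges to +π²/12 ≈ +0.8225)

S_36 = 0.8221


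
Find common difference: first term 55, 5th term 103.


d = (aₙ - a₁)/(n-1)
= (103 - 55)/(5-1)
= 48/4 = 12

d = 12


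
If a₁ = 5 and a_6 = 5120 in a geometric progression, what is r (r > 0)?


r^(n-1) = aₙ/a₁
r^5 = 5120/5 = 1024
r = 1024^(1/5)
= 4

r = 4


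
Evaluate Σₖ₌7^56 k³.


Σₖ₌7^56 k³ = [56·57/2]² − [6·7/2]²
= 2547216 − 441 = 2546775

Σk³ = 2546775


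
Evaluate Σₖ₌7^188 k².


Σₖ₌7^188 k² = Σₖ₌₁^188 k² − Σₖ₌₁^6 k²
= 188·189·377/6 − 6·7·13/6
= 2232594 − 91 = 2232503

Σk² = 2232503


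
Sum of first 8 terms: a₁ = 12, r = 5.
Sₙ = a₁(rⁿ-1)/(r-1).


Sₙ = 12×(5^8 - 1)/(5 - 1)
= 12×(390625 - 1)/4
= 12×390624/4
= 1171872

S_8 = 1171872


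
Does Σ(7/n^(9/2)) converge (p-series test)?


p-series test: Σ c/n^p converges if p > 1, diverges if p ≤ 1 (constant c > 0 doesn't affect convergence).
p = 9/2
9/2 > 1 → CONVERGES

Converges (p = 9/2 > 1)


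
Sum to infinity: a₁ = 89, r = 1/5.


S∞ = a₁/(1-r) = 89/(1 - 1/5)
= 89/(4/5)
= 445/4

S∞ = 445/4


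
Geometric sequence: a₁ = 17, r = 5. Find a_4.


aₙ = a₁·r^(n-1)
= 17×5^3
= 17×125
= 2125

a_4 = 2125


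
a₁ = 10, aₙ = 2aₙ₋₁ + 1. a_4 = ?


Computing step by step:
a_1 = 10
a_2 = 21
a_3 = 43
a_4 = 87


a_4 = 87


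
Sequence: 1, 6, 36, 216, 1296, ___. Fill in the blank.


Pattern: geometric (r=6)
Terms: 1, 6, 36, 216, 1296
Next term = 7776

Next term = 7776


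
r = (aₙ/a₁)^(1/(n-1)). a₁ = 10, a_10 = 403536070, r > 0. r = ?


r^(n-1) = aₙ/a₁
r^9 = 403536070/10 = 40353607
r = 40353607^(1/9)
= 7

r = 7


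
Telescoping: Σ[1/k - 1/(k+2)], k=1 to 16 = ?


Telescoping with gap 2: two head and two tail terms survive.
= (1 + 1/2) - (1/17 + 1/18)
= 3/2 - 1/17 - 1/18 = 212/153

Sum = 212/153


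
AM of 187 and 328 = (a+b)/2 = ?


AM = (187 + 328)/2 = 515/2 = 257.5

AM = 257.5


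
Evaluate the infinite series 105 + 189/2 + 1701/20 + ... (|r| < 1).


S∞ = a₁/(1-r) = 105/(1 - 9/10)
= 105/(1/10)
= 1050

S∞ = 1050


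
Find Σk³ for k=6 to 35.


Σₖ₌6^35 k³ = [35·36/2]² − [5·6/2]²
= 396900 − 225 = 396675

Σk³ = 396675


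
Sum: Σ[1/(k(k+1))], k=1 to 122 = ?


1/(k(k+1)) = 1/k - 1/(k+1) (partial fractions)
Telescoping: Σ = 1 - 1/123 = 122/123

Sum = 122/123


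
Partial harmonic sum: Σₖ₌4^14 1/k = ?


Σₖ₌4^14 1/k = 1/4 + 1/5 + 1/6 + ... + 1/14
= 511073/360360
≈ 1.4182

Sum = 511073/360360 ≈ 1.4182


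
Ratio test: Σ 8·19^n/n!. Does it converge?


aₙ = 8·19^n/n!
a_{n+1}/aₙ = 19^(n+1)/(n+1)! × n!/19^n  (constant 8 cancels)
= 19/(n+1)
L = lim(n→∞) 19/(n+1) = 0
L < 1 → series CONVERGES

Converges (ratio test: L = 0 < 1)


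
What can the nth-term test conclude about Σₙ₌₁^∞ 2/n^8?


lim(n→∞) 2/n^8 = 0
lim aₙ = 0 → nth-term test is INCONCLUSIVE
(Need other tests; this is actually a convergent p-series with p=8 > 1)

Inconclusive (lim aₙ = 0; need another test)


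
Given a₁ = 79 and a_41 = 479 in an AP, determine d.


d = (aₙ - a₁)/(n-1)
= (479 - 79)/(41-1)
= 400/40 = 10

d = 10


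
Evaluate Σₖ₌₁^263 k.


n(n+1)/2 = 263×264/2 = 69432/2 = 34716

Σk = 34716


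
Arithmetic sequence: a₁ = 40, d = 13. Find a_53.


aₙ = a₁ + (n-1)d
= 40 + (53-1)×13
= 40 + 676
= 716

a_53 = 716


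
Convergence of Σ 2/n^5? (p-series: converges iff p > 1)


p-series test: Σ c/n^p converges if p > 1, diverges if p ≤ 1 (constant c > 0 doesn't affect convergence).
p = 5
5 > 1 → CONVERGES

Converges (p = 5 > 1)


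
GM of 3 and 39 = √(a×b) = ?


GM = √(3×39) = √117 = 10.8167

GM = 10.8167


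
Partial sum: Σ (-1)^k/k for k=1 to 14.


S = -1 + 1/2 - 1/3 + 1/4 - 1/5 + 1/6 - 1/7 + 1/8 ± ...
= -0.6587
(Full series converges to -ln(2) ≈ -0.6931)

S_14 = -0.6587


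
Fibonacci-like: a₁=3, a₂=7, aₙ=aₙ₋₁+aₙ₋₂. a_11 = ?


Computing iteratively: 3, 7, 10, 17, 27, 44, 71, 115, 186, 301, 487
a_11 = 487

a_11 = 487


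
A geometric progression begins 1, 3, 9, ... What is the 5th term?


aₙ = a₁·r^(n-1)
= 1×3^4
= 1×81
= 81

a_5 = 81


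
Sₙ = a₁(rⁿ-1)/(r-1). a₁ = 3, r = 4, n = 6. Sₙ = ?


Sₙ = 3×(4^6 - 1)/(4 - 1)
= 3×(4096 - 1)/3
= 3×4095/3
= 4095

S_6 = 4095


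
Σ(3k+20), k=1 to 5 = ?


Σ(3k+20) = 3·Σk + 20·n
= 3·15 + 20·5
= 45 + 100 = 145

Σ = 145


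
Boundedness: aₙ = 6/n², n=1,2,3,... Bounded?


a₁ = 6, a₂ = 6/4, a₃ = 6/9, ...
0 < aₙ ≤ 6 for all n ≥ 1
The sequence IS bounded

Bounded (0 < aₙ ≤ 6)


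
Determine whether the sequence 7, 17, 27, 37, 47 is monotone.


Differences: 10, 10, 10, 10
All differences > 0 → strictly INCREASING

Monotonically increasing


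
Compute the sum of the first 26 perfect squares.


n = 26
n(n+1)(2n+1)/6 = 26×27×53/6
= 37206/6 = 6201

Σk² = 6201


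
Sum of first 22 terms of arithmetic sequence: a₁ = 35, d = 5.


aₙ = 35 + (22-1)×5 = 140
Sₙ = n(a₁+aₙ)/2 = 22×(35+140)/2
= 22×175/2 = 1925

S_22 = 1925


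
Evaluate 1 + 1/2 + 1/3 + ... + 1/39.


H_39 = 1/1 + 1/2 + 1/3 + ... + 1/39
= 2066035355155033/485721041551200
≈ 4.2535

H_39 = 2066035355155033/485721041551200 ≈ 4.2535


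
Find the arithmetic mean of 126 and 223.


AM = (126 + 223)/2 = 349/2 = 174.5

AM = 174.5


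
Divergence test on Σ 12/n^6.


lim(n→∞) 12/n^6 = 0
lim aₙ = 0 → nth-term test is INCONCLUSIVE
(Need other tests; this is actually a convergent p-series with p=6 > 1)

Inconclusive (lim aₙ = 0; need another test)


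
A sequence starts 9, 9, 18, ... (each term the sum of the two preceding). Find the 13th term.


Computing iteratively: 9, 9, 18, 27, 45, 72, 117, 189, 306, 495, 801, 1296, ...
a_13 = 2097

a_13 = 2097


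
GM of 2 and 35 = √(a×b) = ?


GM = √(2×35) = √70 = 8.3666

GM = 8.3666


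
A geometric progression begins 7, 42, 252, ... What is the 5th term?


aₙ = a₁·r^(n-1)
= 7×6^4
= 7×1296
= 9072

a_5 = 9072


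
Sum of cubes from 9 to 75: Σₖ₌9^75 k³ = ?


Σₖ₌9^75 k³ = [75·76/2]² − [8·9/2]²
= 8122500 − 1296 = 8121204

Σk³ = 8121204


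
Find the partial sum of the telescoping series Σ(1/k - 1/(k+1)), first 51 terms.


Telescoping: adjacent terms cancel.
= 1/1 - 1/52
= 1 - 1/52 = 51/52

Sum = 51/52


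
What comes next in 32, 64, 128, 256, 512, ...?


Pattern: powers of 2: 2ⁿ
Terms: 32, 64, 128, 256, 512
Next term = 1024

Next term = 1024


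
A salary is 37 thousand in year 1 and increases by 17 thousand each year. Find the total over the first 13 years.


aₙ = 37 + (13-1)×17 = 241
Sₙ = n(a₁+aₙ)/2 = 13×(37+241)/2
= 13×278/2 = 1807

S_13 = 1807


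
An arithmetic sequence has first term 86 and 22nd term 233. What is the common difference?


d = (aₙ - a₁)/(n-1)
= (233 - 86)/(22-1)
= 147/21 = 7

d = 7


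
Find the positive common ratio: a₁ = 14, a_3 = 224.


r^(n-1) = aₙ/a₁
r^2 = 224/14 = 16
r = 16^(1/2)
= ±4; taking r > 0 gives r = 4

r = 4


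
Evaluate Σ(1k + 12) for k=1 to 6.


Σ(1k+12) = 1·Σk + 12·n
= 1·21 + 12·6
= 21 + 72 = 93

Σ = 93


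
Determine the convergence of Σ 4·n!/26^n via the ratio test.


aₙ = 4·n!/26^n
a_{n+1}/aₙ = (n+1)!/26^(n+1) × 26^n/n!  (constant 4 cancels)
= (n+1)/26
L = lim(n→∞) (n+1)/26 = ∞
L > 1 → series DIVERGES

Diverges (ratio test: L = ∞ > 1)


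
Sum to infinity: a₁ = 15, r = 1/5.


S∞ = a₁/(1-r) = 15/(1 - 1/5)
= 15/(4/5)
= 75/4

S∞ = 75/4


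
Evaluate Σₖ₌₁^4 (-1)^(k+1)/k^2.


S = 1 - 1/4 + 1/9 - 1/16
= 0.7986
(Full series converges to +π²/12 ≈ +0.8225)

S_4 = 0.7986


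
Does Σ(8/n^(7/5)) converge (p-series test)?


p-series test: Σ c/n^p converges if p > 1, diverges if p ≤ 1 (constant c > 0 doesn't affect convergence).
p = 7/5
7/5 > 1 → CONVERGES

Converges (p = 7/5 > 1)


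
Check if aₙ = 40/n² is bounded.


a₁ = 40, a₂ = 40/4, a₃ = 40/9, ...
0 < aₙ ≤ 40 for all n ≥ 1
The sequence IS bounded

Bounded (0 < aₙ ≤ 40)


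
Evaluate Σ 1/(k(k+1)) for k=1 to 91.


1/(k(k+1)) = 1/k - 1/(k+1) (partial fractions)
Telescoping: Σ = 1 - 1/92 = 91/92

Sum = 91/92


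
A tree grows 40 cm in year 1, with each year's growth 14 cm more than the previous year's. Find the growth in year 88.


aₙ = a₁ + (n-1)d
= 40 + (88-1)×14
= 40 + 1218
= 1258

a_88 = 1258


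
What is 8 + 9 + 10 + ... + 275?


Σₖ₌8^275 k = Σₖ₌₁^275 k − Σₖ₌₁^7 k
= 275·276/2 − 7·8/2
= 37950 − 28 = 37922

Σk = 37922


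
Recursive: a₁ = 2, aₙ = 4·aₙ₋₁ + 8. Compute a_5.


Computing step by step:
a_1 = 2
a_2 = 16
a_3 = 72
a_4 = 296
a_5 = 1192


a_5 = 1192


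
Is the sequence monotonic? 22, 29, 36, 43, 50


Differences: 7, 7, 7, 7
All differences > 0 → strictly INCREASING

Monotonically increasing


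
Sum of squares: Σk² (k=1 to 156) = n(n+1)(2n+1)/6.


n = 156
n(n+1)(2n+1)/6 = 156×157×313/6
= 7665996/6 = 1277666

Σk² = 1277666


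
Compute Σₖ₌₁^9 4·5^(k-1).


Sₙ = 4×(5^9 - 1)/(5 - 1)
= 4×(1953125 - 1)/4
= 4×1953124/4
= 1953124

S_9 = 1953124


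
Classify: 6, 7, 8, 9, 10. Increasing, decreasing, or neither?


Differences: 1, 1, 1, 1
All differences > 0 → strictly INCREASING

Monotonically increasing


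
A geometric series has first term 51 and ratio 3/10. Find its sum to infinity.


S∞ = a₁/(1-r) = 51/(1 - 3/10)
= 51/(7/10)
= 510/7

S∞ = 510/7


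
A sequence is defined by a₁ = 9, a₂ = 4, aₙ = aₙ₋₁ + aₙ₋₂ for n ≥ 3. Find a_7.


Computing iteratively: 9, 4, 13, 17, 30, 47, 77
a_7 = 77

a_7 = 77


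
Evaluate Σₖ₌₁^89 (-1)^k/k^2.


S = -1 + 1/4 - 1/9 + 1/16 - 1/25 + 1/36 - 1/49 + 1/64 ± ...
= -0.8225
(Full series converges to -π²/12 ≈ -0.8225)

S_89 = -0.8225


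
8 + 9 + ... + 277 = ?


Σₖ₌8^277 k = Σₖ₌₁^277 k − Σₖ₌₁^7 k
= 277·278/2 − 7·8/2
= 38503 − 28 = 38475

Σk = 38475


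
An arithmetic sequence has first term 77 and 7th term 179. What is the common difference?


d = (aₙ - a₁)/(n-1)
= (179 - 77)/(7-1)
= 102/6 = 17

d = 17


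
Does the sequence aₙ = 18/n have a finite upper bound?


a₁ = 18, a₂ = 18/2, a₃ = 18/3, ...
0 < aₙ ≤ 18 for all n ≥ 1
Lower bound: 0, Upper bound: 18
The sequence IS bounded

Bounded (0 < aₙ ≤ 18)


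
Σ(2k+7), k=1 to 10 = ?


Σ(2k+7) = 2·Σk + 7·n
= 2·55 + 7·10
= 110 + 70 = 180

Σ = 180


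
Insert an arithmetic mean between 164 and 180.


AM = (164 + 180)/2 = 344/2 = 172

AM = 172


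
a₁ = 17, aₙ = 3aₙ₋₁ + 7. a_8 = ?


Computing step by step:
a_1 = 17
a_2 = 58
a_3 = 181
a_4 = 550
a_5 = 1657
a_6 = 4978
a_7 = 14941
a_8 = 44830


a_8 = 44830


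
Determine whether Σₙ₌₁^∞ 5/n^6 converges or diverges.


p-series test: Σ c/n^p converges if p > 1, diverges if p ≤ 1 (constant c > 0 doesn't affect convergence).
p = 6
6 > 1 → CONVERGES

Converges (p = 6 > 1)


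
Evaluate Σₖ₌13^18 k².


Σₖ₌13^18 k² = Σₖ₌₁^18 k² − Σₖ₌₁^12 k²
= 18·19·37/6 − 12·13·25/6
= 2109 − 650 = 1459

Σk² = 1459


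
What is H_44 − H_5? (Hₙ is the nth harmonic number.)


Σₖ₌6^44 1/k = 1/6 + 1/7 + 1/8 + ... + 1/44
= 2811602488175143027/1345655451257488800
≈ 2.0894

Sum = 2811602488175143027/1345655451257488800 ≈ 2.0894


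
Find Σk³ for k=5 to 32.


Σₖ₌5^32 k³ = [32·33/2]² − [4·5/2]²
= 278784 − 100 = 278684

Σk³ = 278684


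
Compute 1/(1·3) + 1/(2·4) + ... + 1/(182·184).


1/(k(k+2)) = (1/2)·(1/k - 1/(k+2)) (partial fractions)
Telescoping: Σ = (1/2)·(1 + 1/2 - 1/183 - 1/184) = 50141/67344

Sum = 50141/67344


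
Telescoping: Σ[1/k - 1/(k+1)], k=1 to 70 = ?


Telescoping: adjacent terms cancel.
= 1/1 - 1/71
= 1 - 1/71 = 70/71

Sum = 70/71


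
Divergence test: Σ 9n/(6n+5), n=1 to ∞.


lim(n→∞) 9n/(6n+5) = 9/6 = 3/2  (divide numerator and denominator by n)
lim aₙ = 3/2 ≠ 0 → series DIVERGES

Diverges (lim aₙ = 3/2 ≠ 0)


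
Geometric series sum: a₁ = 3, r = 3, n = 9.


Sₙ = 3×(3^9 - 1)/(3 - 1)
= 3×(19683 - 1)/2
= 3×19682/2
= 29523

S_9 = 29523


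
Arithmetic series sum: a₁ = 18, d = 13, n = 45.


aₙ = 18 + (45-1)×13 = 590
Sₙ = n(a₁+aₙ)/2 = 45×(18+590)/2
= 45×608/2 = 13680

S_45 = 13680


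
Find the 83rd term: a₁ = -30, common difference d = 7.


aₙ = a₁ + (n-1)d
= -30 + (83-1)×7
= -30 + 574
= 544

a_83 = 544


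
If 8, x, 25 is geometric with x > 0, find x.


GM = √(8×25) = √200 = 14.1421

GM = 14.1421


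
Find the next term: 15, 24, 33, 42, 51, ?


Pattern: arithmetic (d=9)
Terms: 15, 24, 33, 42, 51
Next term = 60

Next term = 60


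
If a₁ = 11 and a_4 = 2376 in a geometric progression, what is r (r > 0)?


r^(n-1) = aₙ/a₁
r^3 = 2376/11 = 216
r = 216^(1/3)
= 6

r = 6


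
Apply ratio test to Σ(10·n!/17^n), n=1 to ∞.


aₙ = 10·n!/17^n
a_{n+1}/aₙ = (n+1)!/17^(n+1) × 17^n/n!  (constant 10 cancels)
= (n+1)/17
L = lim(n→∞) (n+1)/17 = ∞
L > 1 → series DIVERGES

Diverges (ratio test: L = ∞ > 1)


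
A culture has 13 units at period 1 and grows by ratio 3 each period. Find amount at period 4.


aₙ = a₁·r^(n-1)
= 13×3^3
= 13×27
= 351

a_4 = 351


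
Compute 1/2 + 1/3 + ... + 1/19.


Σₖ₌2^19 1/k = 1/2 + 1/3 + 1/4 + ... + 1/19
= 197698279/77597520
≈ 2.5477

Sum = 197698279/77597520 ≈ 2.5477


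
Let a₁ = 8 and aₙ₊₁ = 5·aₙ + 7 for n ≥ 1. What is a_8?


Computing step by step:
a_1 = 8
a_2 = 47
a_3 = 242
a_4 = 1217
a_5 = 6092
a_6 = 30467
a_7 = 152342
a_8 = 761717


a_8 = 761717


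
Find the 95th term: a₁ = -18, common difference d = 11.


aₙ = a₁ + (n-1)d
= -18 + (95-1)×11
= -18 + 1034
= 1016

a_95 = 1016


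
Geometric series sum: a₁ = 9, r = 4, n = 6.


Sₙ = 9×(4^6 - 1)/(4 - 1)
= 9×(4096 - 1)/3
= 9×4095/3
= 12285

S_6 = 12285


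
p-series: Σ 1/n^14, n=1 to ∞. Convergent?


p-series test: Σ c/n^p converges if p > 1, diverges if p ≤ 1 (constant c > 0 doesn't affect convergence).
p = 14
14 > 1 → CONVERGES

Converges (p = 14 > 1)


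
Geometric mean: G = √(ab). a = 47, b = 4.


GM = √(47×4) = √188 = 13.7113

GM = 13.7113


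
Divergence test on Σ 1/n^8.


lim(n→∞) 1/n^8 = 0
lim aₙ = 0 → nth-term test is INCONCLUSIVE
(Need other tests; this is actually a convergent p-series with p=8 > 1)

Inconclusive (lim aₙ = 0; need another test)


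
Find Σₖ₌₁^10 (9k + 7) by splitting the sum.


Σ(9k+7) = 9·Σk + 7·n
= 9·55 + 7·10
= 495 + 70 = 565

Σ = 565


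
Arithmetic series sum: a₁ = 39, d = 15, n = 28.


aₙ = 39 + (28-1)×15 = 444
Sₙ = n(a₁+aₙ)/2 = 28×(39+444)/2
= 28×483/2 = 6762

S_28 = 6762


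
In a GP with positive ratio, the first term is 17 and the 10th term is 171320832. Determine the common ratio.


r^(n-1) = aₙ/a₁
r^9 = 171320832/17 = 10077696
r = 10077696^(1/9)
= 6

r = 6


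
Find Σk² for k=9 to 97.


Σₖ₌9^97 k² = Σₖ₌₁^97 k² − Σₖ₌₁^8 k²
= 97·98·195/6 − 8·9·17/6
= 308945 − 204 = 308741

Σk² = 308741


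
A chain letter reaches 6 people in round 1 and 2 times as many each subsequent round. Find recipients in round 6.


aₙ = a₁·r^(n-1)
= 6×2^5
= 6×32
= 192

a_6 = 192


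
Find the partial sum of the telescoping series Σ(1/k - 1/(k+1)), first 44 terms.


Telescoping: adjacent terms cancel.
= 1/1 - 1/45
= 1 - 1/45 = 44/45

Sum = 44/45


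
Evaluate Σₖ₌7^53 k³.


Σₖ₌7^53 k³ = [53·54/2]² − [6·7/2]²
= 2047761 − 441 = 2047320

Σk³ = 2047320


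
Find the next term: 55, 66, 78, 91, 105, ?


Pattern: triangular numbers: n(n+1)/2
Terms: 55, 66, 78, 91, 105
Next term = 120

Next term = 120


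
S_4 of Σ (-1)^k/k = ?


S = -1 + 1/2 - 1/3 + 1/4
= -0.5833
(Full series converges to -ln(2) ≈ -0.6931)

S_4 = -0.5833


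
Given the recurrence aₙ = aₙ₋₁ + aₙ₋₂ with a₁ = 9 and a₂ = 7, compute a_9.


Computing iteratively: 9, 7, 16, 23, 39, 62, 101, 163, 264
a_9 = 264

a_9 = 264


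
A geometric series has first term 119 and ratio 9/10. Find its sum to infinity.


S∞ = a₁/(1-r) = 119/(1 - 9/10)
= 119/(1/10)
= 1190

S∞ = 1190


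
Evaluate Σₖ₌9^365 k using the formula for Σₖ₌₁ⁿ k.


Σₖ₌9^365 k = Σₖ₌₁^365 k − Σₖ₌₁^8 k
= 365·366/2 − 8·9/2
= 66795 − 36 = 66759

Σk = 66759


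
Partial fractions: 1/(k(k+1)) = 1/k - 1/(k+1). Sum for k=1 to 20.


1/(k(k+1)) = 1/k - 1/(k+1) (partial fractions)
Telescoping: Σ = 1 - 1/21 = 20/21

Sum = 20/21


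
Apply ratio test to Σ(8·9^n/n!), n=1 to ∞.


aₙ = 8·9^n/n!
a_{n+1}/aₙ = 9^(n+1)/(n+1)! × n!/9^n  (constant 8 cancels)
= 9/(n+1)
L = lim(n→∞) 9/(n+1) = 0
L < 1 → series CONVERGES

Converges (ratio test: L = 0 < 1)


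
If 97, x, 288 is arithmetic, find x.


AM = (97 + 288)/2 = 385/2 = 192.5

AM = 192.5


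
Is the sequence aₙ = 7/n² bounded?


a₁ = 7, a₂ = 7/4, a₃ = 7/9, ...
0 < aₙ ≤ 7 for all n ≥ 1
The sequence IS bounded

Bounded (0 < aₙ ≤ 7)


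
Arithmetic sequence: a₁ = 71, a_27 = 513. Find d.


d = (aₙ - a₁)/(n-1)
= (513 - 71)/(27-1)
= 442/26 = 17

d = 17


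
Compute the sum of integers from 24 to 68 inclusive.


Σₖ₌24^68 k = Σₖ₌₁^68 k − Σₖ₌₁^23 k
= 68·69/2 − 23·24/2
= 2346 − 276 = 2070

Σk = 2070


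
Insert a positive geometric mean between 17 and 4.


GM = √(17×4) = √68 = 8.2462

GM = 8.2462


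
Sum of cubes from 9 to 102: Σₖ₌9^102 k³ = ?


Σₖ₌9^102 k³ = [102·103/2]² − [8·9/2]²
= 27594009 − 1296 = 27592713

Σk³ = 27592713


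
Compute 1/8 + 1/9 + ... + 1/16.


Σₖ₌8^16 1/k = 1/8 + 1/9 + 1/10 + 1/11 + 1/12 + 1/13 + 1/14 + 1/15 + 1/16
= 113567/144144
≈ 0.7879

Sum = 113567/144144 ≈ 0.7879


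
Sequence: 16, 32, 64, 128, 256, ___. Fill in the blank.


Pattern: powers of 2: 2ⁿ
Terms: 16, 32, 64, 128, 256
Next term = 512

Next term = 512


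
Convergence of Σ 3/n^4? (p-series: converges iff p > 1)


p-series test: Σ c/n^p converges if p > 1, diverges if p ≤ 1 (constant c > 0 doesn't affect convergence).
p = 4
4 > 1 → CONVERGES

Converges (p = 4 > 1)


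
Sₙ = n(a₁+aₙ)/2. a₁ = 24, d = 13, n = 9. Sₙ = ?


aₙ = 24 + (9-1)×13 = 128
Sₙ = n(a₁+aₙ)/2 = 9×(24+128)/2
= 9×152/2 = 684

S_9 = 684


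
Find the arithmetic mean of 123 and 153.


AM = (123 + 153)/2 = 276/2 = 138

AM = 138


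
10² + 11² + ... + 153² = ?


Σₖ₌10^153 k² = Σₖ₌₁^153 k² − Σₖ₌₁^9 k²
= 153·154·307/6 − 9·10·19/6
= 1205589 − 285 = 1205304

Σk² = 1205304


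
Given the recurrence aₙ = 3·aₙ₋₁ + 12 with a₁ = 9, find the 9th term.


Computing step by step:
a_1 = 9
a_2 = 39
a_3 = 129
a_4 = 399
a_5 = 1209
a_6 = 3639
a_7 = 10929
a_8 = 32799
a_9 = 98409


a_9 = 98409


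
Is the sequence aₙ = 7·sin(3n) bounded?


For all n, -1 ≤ sin(3n) ≤ 1, so -7 ≤ 7·sin(3n) ≤ 7
Lower bound: -7, Upper bound: 7
The sequence IS bounded

Bounded (-7 ≤ aₙ ≤ 7)


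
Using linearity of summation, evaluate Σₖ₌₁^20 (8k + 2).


Σ(8k+2) = 8·Σk + 2·n
= 8·210 + 2·20
= 1680 + 40 = 1720

Σ = 1720


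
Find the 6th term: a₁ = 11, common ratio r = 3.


aₙ = a₁·r^(n-1)
= 11×3^5
= 11×243
= 2673

a_6 = 2673


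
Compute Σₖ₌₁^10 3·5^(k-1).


Sₙ = 3×(5^10 - 1)/(5 - 1)
= 3×(9765625 - 1)/4
= 3×9765624/4
= 7324218

S_10 = 7324218


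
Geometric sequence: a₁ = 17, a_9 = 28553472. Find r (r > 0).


r^(n-1) = aₙ/a₁
r^8 = 28553472/17 = 1679616
r = 1679616^(1/8)
= ±6; taking r > 0 gives r = 6

r = 6


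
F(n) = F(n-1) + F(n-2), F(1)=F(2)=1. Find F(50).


Fibonacci sequence: 1, 1, 2, 3, 5, 8, 13, 21, 34, 55, 89, ...
F(50) = 12586269025

F(50) = 12586269025


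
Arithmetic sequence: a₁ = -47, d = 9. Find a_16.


aₙ = a₁ + (n-1)d
= -47 + (16-1)×9
= -47 + 135
= 88

a_16 = 88


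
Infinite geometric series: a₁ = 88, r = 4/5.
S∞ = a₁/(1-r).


S∞ = a₁/(1-r) = 88/(1 - 4/5)
= 88/(1/5)
= 440

S∞ = 440


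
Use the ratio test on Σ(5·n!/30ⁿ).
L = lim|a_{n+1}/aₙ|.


aₙ = 5·n!/30^n
a_{n+1}/aₙ = (n+1)!/30^(n+1) × 30^n/n!  (constant 5 cancels)
= (n+1)/30
L = lim(n→∞) (n+1)/30 = ∞
L > 1 → series DIVERGES

Diverges (ratio test: L = ∞ > 1)


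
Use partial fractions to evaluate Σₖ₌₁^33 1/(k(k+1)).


1/(k(k+1)) = 1/k - 1/(k+1) (partial fractions)
Telescoping: Σ = 1 - 1/34 = 33/34

Sum = 33/34


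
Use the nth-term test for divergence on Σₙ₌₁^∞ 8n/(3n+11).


lim(n→∞) 8n/(3n+11) = 8/3 = 8/3  (divide numerator and denominator by n)
lim aₙ = 8/3 ≠ 0 → series DIVERGES

Diverges (lim aₙ = 8/3 ≠ 0)


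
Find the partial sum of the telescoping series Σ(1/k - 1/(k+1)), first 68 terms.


Telescoping: adjacent terms cancel.
= 1/1 - 1/69
= 1 - 1/69 = 68/69

Sum = 68/69


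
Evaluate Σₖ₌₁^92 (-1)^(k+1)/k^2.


S = 1 - 1/4 + 1/9 - 1/16 + 1/25 - 1/36 + 1/49 - 1/64 ± ...
= 0.8224
(Full series converges to +π²/12 ≈ +0.8225)

S_92 = 0.8224


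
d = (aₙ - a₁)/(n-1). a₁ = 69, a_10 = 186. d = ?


d = (aₙ - a₁)/(n-1)
= (186 - 69)/(10-1)
= 117/9 = 13

d = 13


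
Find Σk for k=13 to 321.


Σₖ₌13^321 k = Σₖ₌₁^321 k − Σₖ₌₁^12 k
= 321·322/2 − 12·13/2
= 51681 − 78 = 51603

Σk = 51603


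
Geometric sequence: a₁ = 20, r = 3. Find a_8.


aₙ = a₁·r^(n-1)
= 20×3^7
= 20×2187
= 43740

a_8 = 43740


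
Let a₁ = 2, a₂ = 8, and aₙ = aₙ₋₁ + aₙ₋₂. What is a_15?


Computing iteratively: 2, 8, 10, 18, 28, 46, 74, 120, 194, 314, 508, 822, ...
a_15 = 3482

a_15 = 3482


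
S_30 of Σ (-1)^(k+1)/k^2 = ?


S = 1 - 1/4 + 1/9 - 1/16 + 1/25 - 1/36 + 1/49 - 1/64 ± ...
= 0.8219
(Full series converges to +π²/12 ≈ +0.8225)

S_30 = 0.8219


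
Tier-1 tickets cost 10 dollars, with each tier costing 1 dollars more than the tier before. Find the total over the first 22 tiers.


aₙ = 10 + (22-1)×1 = 31
Sₙ = n(a₁+aₙ)/2 = 22×(10+31)/2
= 22×41/2 = 451

S_22 = 451


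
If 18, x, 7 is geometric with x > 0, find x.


GM = √(18×7) = √126 = 11.225

GM = 11.225


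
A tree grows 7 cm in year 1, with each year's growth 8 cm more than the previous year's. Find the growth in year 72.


aₙ = a₁ + (n-1)d
= 7 + (72-1)×8
= 7 + 568
= 575

a_72 = 575


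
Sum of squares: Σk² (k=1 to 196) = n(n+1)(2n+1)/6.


n = 196
n(n+1)(2n+1)/6 = 196×197×393/6
= 15174516/6 = 2529086

Σk² = 2529086


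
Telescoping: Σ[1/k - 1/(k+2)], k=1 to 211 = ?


Telescoping with gap 2: two head and two tail terms survive.
= (1 + 1/2) - (1/212 + 1/213)
= 3/2 - 1/212 - 1/213 = 67309/45156

Sum = 67309/45156


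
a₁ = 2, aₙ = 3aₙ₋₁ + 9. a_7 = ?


Computing step by step:
a_1 = 2
a_2 = 15
a_3 = 54
a_4 = 171
a_5 = 522
a_6 = 1575
a_7 = 4734


a_7 = 4734


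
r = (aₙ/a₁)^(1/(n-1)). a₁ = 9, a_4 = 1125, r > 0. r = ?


r^(n-1) = aₙ/a₁
r^3 = 1125/9 = 125
r = 125^(1/3)
= 5

r = 5


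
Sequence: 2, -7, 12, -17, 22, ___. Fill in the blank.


Pattern: alternating sign, magnitude arithmetic (d=5)
Terms: 2, -7, 12, -17, 22
Next term = -27

Next term = -27


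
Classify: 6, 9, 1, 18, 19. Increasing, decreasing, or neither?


Differences: 3, -8, 17, 1
Difference at position 1 is +3 (> 0) but position 2 is -8 (< 0) — sequence both rises and falls
→ NOT monotonic

Not monotonic


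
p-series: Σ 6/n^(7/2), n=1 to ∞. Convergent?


p-series test: Σ c/n^p converges if p > 1, diverges if p ≤ 1 (constant c > 0 doesn't affect convergence).
p = 7/2
7/2 > 1 → CONVERGES

Converges (p = 7/2 > 1)


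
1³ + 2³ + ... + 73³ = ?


n(n+1)/2 = 73×74/2 = 2701
Σk³ = 2701² = 7295401

Σk³ = 7295401


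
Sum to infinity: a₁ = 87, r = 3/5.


S∞ = a₁/(1-r) = 87/(1 - 3/5)
= 87/(2/5)
= 435/2

S∞ = 435/2


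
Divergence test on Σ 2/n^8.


lim(n→∞) 2/n^8 = 0
lim aₙ = 0 → nth-term test is INCONCLUSIVE
(Need other tests; this is actually a convergent p-series with p=8 > 1)

Inconclusive (lim aₙ = 0; need another test)


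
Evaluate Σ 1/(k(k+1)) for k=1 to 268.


1/(k(k+1)) = 1/k - 1/(k+1) (partial fractions)
Telescoping: Σ = 1 - 1/269 = 268/269

Sum = 268/269


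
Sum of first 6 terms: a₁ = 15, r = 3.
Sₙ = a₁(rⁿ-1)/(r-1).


Sₙ = 15×(3^6 - 1)/(3 - 1)
= 15×(729 - 1)/2
= 15×728/2
= 5460

S_6 = 5460


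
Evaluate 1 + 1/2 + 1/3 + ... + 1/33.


H_33 = 1/1 + 1/2 + 1/3 + ... + 1/33
= 53676090078349/13127595717600
≈ 4.0888

H_33 = 53676090078349/13127595717600 ≈ 4.0888


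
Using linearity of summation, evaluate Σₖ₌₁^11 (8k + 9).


Σ(8k+9) = 8·Σk + 9·n
= 8·66 + 9·11
= 528 + 99 = 627

Σ = 627


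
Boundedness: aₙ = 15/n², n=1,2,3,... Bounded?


a₁ = 15, a₂ = 15/4, a₃ = 15/9, ...
0 < aₙ ≤ 15 for all n ≥ 1
The sequence IS bounded

Bounded (0 < aₙ ≤ 15)


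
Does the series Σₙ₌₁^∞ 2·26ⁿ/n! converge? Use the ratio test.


aₙ = 2·26^n/n!
a_{n+1}/aₙ = 26^(n+1)/(n+1)! × n!/26^n  (constant 2 cancels)
= 26/(n+1)
L = lim(n→∞) 26/(n+1) = 0
L < 1 → series CONVERGES

Converges (ratio test: L = 0 < 1)


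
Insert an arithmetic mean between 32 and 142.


AM = (32 + 142)/2 = 174/2 = 87

AM = 87
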